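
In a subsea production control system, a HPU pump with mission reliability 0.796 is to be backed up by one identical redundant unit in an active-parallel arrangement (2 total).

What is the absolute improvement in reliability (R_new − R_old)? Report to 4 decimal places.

0.1624

R_before = 0.796
R_after = 1 − (1 − 0.796)^2 = 0.9584
ΔR = 0.9584 − 0.796 = 0.1624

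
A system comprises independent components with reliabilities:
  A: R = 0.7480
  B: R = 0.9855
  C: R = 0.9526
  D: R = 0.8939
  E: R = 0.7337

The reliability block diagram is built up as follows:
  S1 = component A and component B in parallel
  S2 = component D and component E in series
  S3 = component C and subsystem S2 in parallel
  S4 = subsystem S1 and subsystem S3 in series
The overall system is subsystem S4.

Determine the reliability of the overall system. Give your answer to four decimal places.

Parallel (A and B): 1 − (1 − 0.748000)(1 − 0.985500) = 0.996346
Series (D and E): 0.893900 × 0.733700 = 0.655854
Parallel (C and [0.655854]): 1 − (1 − 0.952600)(1 − 0.655854) = 0.983687
Series ([0.996346] and [0.983687]): 0.996346 × 0.983687 = 0.9801

0.9801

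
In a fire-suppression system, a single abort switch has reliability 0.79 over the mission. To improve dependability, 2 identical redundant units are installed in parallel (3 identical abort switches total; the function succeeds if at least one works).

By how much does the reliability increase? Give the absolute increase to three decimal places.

R_before = 0.79
R_after = 1 − (1 − 0.79)^3 = 0.991
ΔR = 0.991 − 0.79 = 0.201

0.201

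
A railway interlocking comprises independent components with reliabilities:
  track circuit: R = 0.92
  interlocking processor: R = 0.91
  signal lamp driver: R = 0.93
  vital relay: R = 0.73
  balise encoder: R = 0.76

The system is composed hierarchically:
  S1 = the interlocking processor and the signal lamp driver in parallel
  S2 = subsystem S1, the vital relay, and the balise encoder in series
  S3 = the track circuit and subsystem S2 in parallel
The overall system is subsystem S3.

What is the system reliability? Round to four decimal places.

Parallel (interlocking processor and signal lamp driver): 1 − (1 − 0.910000)(1 − 0.930000) = 0.993700
Series ([0.993700], vital relay, and balise encoder): 0.993700 × 0.730000 × 0.760000 = 0.551305
Parallel (track circuit and [0.551305]): 1 − (1 − 0.920000)(1 − 0.551305) = 0.9641

0.9641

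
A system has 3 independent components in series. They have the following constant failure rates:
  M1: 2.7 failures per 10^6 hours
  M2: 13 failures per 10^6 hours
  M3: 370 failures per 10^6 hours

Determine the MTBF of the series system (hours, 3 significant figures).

Series of exponential components: λ_sys = Σ λ_i
λ_sys = 0.0000027 + 0.000013 + 0.00037 = 3.8570e-04 /h
MTBF = 1 / λ_sys = 2590 h

2590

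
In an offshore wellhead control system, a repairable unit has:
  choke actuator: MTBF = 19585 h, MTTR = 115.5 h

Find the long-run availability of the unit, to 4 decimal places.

0.9941

A(choke actuator) = MTBF/(MTBF+MTTR) = 19585/(19585+115.5) = 0.9941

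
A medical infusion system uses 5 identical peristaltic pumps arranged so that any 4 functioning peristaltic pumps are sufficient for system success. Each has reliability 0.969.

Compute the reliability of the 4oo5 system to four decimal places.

R = Σ_{i=4}^{5} C(5,i) p^i (1−p)^{5−i} with p = 0.969
C(5,4)·0.969^4·0.031^1 = 0.136655
C(5,5)·0.969^5·0.031^0 = 0.854317
Sum = 0.9910

0.9910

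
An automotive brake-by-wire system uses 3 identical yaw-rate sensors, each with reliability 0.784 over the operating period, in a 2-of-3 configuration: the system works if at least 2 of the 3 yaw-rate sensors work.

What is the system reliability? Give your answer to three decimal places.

R = Σ_{i=2}^{3} C(3,i) p^i (1−p)^{3−i} with p = 0.784
C(3,2)·0.784^2·0.216^1 = 0.39830
C(3,3)·0.784^3·0.216^0 = 0.48189
Sum = 0.880

0.880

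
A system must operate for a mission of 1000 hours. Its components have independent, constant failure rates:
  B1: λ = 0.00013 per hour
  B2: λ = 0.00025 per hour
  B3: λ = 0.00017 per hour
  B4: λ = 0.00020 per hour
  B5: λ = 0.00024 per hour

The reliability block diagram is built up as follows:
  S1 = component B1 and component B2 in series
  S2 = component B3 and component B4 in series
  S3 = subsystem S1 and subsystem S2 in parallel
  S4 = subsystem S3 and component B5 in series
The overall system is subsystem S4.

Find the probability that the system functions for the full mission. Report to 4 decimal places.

R(B1) = exp(−0.00013 × 1000) = 0.878095
R(B2) = exp(−0.00025 × 1000) = 0.778801
R(B3) = exp(−0.00017 × 1000) = 0.843665
R(B4) = exp(−0.00020 × 1000) = 0.818731
R(B5) = exp(−0.00024 × 1000) = 0.786628
Series (B1 and B2): 0.878095 × 0.778801 = 0.683861
Series (B3 and B4): 0.843665 × 0.818731 = 0.690735
Parallel ([0.683861] and [0.690735]): 1 − (1 − 0.683861)(1 − 0.690735) = 0.902229
Series ([0.902229] and B5): 0.902229 × 0.786628 = 0.7097

0.7097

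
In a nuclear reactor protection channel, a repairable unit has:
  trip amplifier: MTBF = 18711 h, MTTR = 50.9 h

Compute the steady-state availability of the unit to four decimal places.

A(trip amplifier) = MTBF/(MTBF+MTTR) = 18711/(18711+50.9) = 0.9973

0.9973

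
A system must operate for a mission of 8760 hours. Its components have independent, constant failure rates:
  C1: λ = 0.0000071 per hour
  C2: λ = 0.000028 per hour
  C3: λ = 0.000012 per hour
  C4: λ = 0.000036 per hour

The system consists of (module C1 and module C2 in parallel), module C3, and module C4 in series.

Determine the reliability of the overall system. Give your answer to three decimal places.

R(C1) = exp(−0.0000071 × 8760) = 0.93970
R(C2) = exp(−0.000028 × 8760) = 0.78249
R(C3) = exp(−0.000012 × 8760) = 0.90022
R(C4) = exp(−0.000036 × 8760) = 0.72953
Parallel (C1 and C2): 1 − (1 − 0.93970)(1 − 0.78249) = 0.98688
Series ([0.98688], C3, and C4): 0.98688 × 0.90022 × 0.72953 = 0.648

0.648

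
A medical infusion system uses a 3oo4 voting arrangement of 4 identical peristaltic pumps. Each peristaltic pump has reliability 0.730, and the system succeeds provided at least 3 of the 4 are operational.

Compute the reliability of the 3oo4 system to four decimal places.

0.7041

R = Σ_{i=3}^{4} C(4,i) p^i (1−p)^{4−i} with p = 0.730
C(4,3)·0.730^3·0.270^1 = 0.420138
C(4,4)·0.730^4·0.270^0 = 0.283982
Sum = 0.7041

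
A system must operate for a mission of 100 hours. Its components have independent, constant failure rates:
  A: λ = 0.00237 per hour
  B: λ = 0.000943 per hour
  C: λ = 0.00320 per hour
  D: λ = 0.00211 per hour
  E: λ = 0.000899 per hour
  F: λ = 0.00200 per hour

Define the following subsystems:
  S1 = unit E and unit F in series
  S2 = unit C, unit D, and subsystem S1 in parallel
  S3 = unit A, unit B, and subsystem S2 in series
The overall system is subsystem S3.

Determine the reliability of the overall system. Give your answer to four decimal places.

R(A) = exp(−0.00237 × 100) = 0.788991
R(B) = exp(−0.000943 × 100) = 0.910010
R(C) = exp(−0.00320 × 100) = 0.726149
R(D) = exp(−0.00211 × 100) = 0.809774
R(E) = exp(−0.000899 × 100) = 0.914023
R(F) = exp(−0.00200 × 100) = 0.818731
Series (E and F): 0.914023 × 0.818731 = 0.748339
Parallel (C, D, and [0.748339]): 1 − (1 − 0.726149)(1 − 0.809774)(1 − 0.748339) = 0.986890
Series (A, B, and [0.986890]): 0.788991 × 0.910010 × 0.986890 = 0.7086

0.7086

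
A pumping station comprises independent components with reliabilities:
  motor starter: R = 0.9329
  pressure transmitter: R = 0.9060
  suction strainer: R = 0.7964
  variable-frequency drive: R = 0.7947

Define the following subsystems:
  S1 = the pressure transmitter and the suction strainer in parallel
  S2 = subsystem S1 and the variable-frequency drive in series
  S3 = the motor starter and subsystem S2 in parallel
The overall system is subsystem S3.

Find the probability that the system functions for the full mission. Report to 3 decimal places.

Parallel (pressure transmitter and suction strainer): 1 − (1 − 0.90600)(1 − 0.79640) = 0.98086
Series ([0.98086] and variable-frequency drive): 0.98086 × 0.79470 = 0.77949
Parallel (motor starter and [0.77949]): 1 − (1 − 0.93290)(1 − 0.77949) = 0.985

0.985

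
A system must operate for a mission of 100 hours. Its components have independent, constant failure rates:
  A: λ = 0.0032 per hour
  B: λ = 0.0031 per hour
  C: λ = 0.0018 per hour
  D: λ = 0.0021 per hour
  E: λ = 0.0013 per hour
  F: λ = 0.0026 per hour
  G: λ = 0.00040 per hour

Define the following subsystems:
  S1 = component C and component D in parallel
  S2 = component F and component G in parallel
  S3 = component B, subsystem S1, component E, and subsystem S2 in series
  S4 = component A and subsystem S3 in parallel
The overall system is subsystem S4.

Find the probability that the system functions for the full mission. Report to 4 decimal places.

0.8955

R(A) = exp(−0.0032 × 100) = 0.726149
R(B) = exp(−0.0031 × 100) = 0.733447
R(C) = exp(−0.0018 × 100) = 0.835270
R(D) = exp(−0.0021 × 100) = 0.810584
R(E) = exp(−0.0013 × 100) = 0.878095
R(F) = exp(−0.0026 × 100) = 0.771052
R(G) = exp(−0.00040 × 100) = 0.960789
Parallel (C and D): 1 − (1 − 0.835270)(1 − 0.810584) = 0.968798
Parallel (F and G): 1 − (1 − 0.771052)(1 − 0.960789) = 0.991023
Series (B, [0.968798], E, and [0.991023]): 0.733447 × 0.968798 × 0.878095 × 0.991023 = 0.618340
Parallel (A and [0.618340]): 1 − (1 − 0.726149)(1 − 0.618340) = 0.8955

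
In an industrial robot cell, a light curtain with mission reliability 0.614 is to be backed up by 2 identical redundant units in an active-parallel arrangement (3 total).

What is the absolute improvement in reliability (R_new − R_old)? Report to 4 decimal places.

R_before = 0.614
R_after = 1 − (1 − 0.614)^3 = 0.9425
ΔR = 0.9425 − 0.614 = 0.3285

0.3285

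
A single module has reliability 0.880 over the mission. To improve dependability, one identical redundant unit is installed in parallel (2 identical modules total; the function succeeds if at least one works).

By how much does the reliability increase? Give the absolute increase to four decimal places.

R_before = 0.880
R_after = 1 − (1 − 0.880)^2 = 0.9856
ΔR = 0.9856 − 0.880 = 0.1056

0.1056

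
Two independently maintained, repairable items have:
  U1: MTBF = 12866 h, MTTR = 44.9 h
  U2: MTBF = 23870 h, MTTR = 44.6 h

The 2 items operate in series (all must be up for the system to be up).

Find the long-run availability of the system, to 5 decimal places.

A(U1) = MTBF/(MTBF+MTTR) = 12866/(12866+44.9) = 0.996522
A(U2) = MTBF/(MTBF+MTTR) = 23870/(23870+44.6) = 0.998135
Series availability: 0.996522 × 0.998135 = 0.99466

0.99466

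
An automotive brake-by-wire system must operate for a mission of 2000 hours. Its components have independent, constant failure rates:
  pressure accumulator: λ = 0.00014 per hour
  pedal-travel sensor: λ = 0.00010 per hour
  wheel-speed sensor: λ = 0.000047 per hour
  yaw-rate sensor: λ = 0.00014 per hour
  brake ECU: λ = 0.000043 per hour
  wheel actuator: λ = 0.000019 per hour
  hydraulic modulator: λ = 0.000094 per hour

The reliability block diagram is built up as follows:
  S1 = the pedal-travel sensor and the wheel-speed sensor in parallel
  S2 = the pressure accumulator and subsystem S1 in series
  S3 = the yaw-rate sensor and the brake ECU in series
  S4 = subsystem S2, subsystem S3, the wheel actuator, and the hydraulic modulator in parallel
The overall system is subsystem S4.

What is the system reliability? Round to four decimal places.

0.9995

R(pressure accumulator) = exp(−0.00014 × 2000) = 0.755784
R(pedal-travel sensor) = exp(−0.00010 × 2000) = 0.818731
R(wheel-speed sensor) = exp(−0.000047 × 2000) = 0.910283
R(yaw-rate sensor) = exp(−0.00014 × 2000) = 0.755784
R(brake ECU) = exp(−0.000043 × 2000) = 0.917594
R(wheel actuator) = exp(−0.000019 × 2000) = 0.962713
R(hydraulic modulator) = exp(−0.000094 × 2000) = 0.828615
Parallel (pedal-travel sensor and wheel-speed sensor): 1 − (1 − 0.818731)(1 − 0.910283) = 0.983737
Series (pressure accumulator and [0.983737]): 0.755784 × 0.983737 = 0.743493
Series (yaw-rate sensor and brake ECU): 0.755784 × 0.917594 = 0.693503
Parallel ([0.743493], [0.693503], wheel actuator, and hydraulic modulator): 1 − (1 − 0.743493)(1 − 0.693503)(1 − 0.962713)(1 − 0.828615) = 0.9995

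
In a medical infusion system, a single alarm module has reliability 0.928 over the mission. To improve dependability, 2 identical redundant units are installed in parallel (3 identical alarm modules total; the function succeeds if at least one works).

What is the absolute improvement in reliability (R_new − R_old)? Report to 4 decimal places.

R_before = 0.928
R_after = 1 − (1 − 0.928)^3 = 0.9996
ΔR = 0.9996 − 0.928 = 0.0716

0.0716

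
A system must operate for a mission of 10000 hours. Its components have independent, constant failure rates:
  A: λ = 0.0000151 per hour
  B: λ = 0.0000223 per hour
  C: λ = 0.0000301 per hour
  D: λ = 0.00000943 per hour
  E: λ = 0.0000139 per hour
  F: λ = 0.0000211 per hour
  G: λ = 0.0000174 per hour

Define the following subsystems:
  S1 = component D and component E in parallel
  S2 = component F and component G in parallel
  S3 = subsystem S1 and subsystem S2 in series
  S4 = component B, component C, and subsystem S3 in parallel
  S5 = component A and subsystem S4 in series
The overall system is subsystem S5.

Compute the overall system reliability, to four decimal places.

0.8580

R(A) = exp(−0.0000151 × 10000) = 0.859848
R(B) = exp(−0.0000223 × 10000) = 0.800115
R(C) = exp(−0.0000301 × 10000) = 0.740078
R(D) = exp(−0.00000943 × 10000) = 0.910010
R(E) = exp(−0.0000139 × 10000) = 0.870228
R(F) = exp(−0.0000211 × 10000) = 0.809774
R(G) = exp(−0.0000174 × 10000) = 0.840297
Parallel (D and E): 1 − (1 − 0.910010)(1 − 0.870228) = 0.988322
Parallel (F and G): 1 − (1 − 0.809774)(1 − 0.840297) = 0.969620
Series ([0.988322] and [0.969620]): 0.988322 × 0.969620 = 0.958297
Parallel (B, C, and [0.958297]): 1 − (1 − 0.800115)(1 − 0.740078)(1 − 0.958297) = 0.997833
Series (A and [0.997833]): 0.859848 × 0.997833 = 0.8580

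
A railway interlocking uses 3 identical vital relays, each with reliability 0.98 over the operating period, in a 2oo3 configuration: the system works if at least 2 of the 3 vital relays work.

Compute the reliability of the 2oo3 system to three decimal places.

R = Σ_{i=2}^{3} C(3,i) p^i (1−p)^{3−i} with p = 0.98
C(3,2)·0.98^2·0.02^1 = 0.05762
C(3,3)·0.98^3·0.02^0 = 0.94119
Sum = 0.999

0.999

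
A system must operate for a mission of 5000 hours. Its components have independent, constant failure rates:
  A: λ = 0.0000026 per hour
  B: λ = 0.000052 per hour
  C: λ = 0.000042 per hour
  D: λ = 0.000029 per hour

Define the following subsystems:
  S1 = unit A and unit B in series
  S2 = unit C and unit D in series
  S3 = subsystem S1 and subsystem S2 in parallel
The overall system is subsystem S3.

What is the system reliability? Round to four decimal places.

R(A) = exp(−0.0000026 × 5000) = 0.987084
R(B) = exp(−0.000052 × 5000) = 0.771052
R(C) = exp(−0.000042 × 5000) = 0.810584
R(D) = exp(−0.000029 × 5000) = 0.865022
Series (A and B): 0.987084 × 0.771052 = 0.761093
Series (C and D): 0.810584 × 0.865022 = 0.701173
Parallel ([0.761093] and [0.701173]): 1 − (1 − 0.761093)(1 − 0.701173) = 0.9286

0.9286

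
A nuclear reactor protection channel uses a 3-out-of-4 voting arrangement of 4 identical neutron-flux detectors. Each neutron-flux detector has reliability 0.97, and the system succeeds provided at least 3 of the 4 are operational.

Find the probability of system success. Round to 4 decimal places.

R = Σ_{i=3}^{4} C(4,i) p^i (1−p)^{4−i} with p = 0.97
C(4,3)·0.97^3·0.03^1 = 0.109521
C(4,4)·0.97^4·0.03^0 = 0.885293
Sum = 0.9948

0.9948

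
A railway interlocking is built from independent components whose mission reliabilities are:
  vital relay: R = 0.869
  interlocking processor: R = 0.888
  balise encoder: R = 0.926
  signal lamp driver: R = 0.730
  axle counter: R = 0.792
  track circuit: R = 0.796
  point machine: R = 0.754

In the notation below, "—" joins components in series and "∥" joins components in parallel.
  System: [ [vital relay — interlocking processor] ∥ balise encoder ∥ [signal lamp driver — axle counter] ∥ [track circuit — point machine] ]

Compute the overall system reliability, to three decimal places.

0.997

Series (vital relay and interlocking processor): 0.86900 × 0.88800 = 0.77167
Series (signal lamp driver and axle counter): 0.73000 × 0.79200 = 0.57816
Series (track circuit and point machine): 0.79600 × 0.75400 = 0.60018
Parallel ([0.77167], balise encoder, [0.57816], and [0.60018]): 1 − (1 − 0.77167)(1 − 0.92600)(1 − 0.57816)(1 − 0.60018) = 0.997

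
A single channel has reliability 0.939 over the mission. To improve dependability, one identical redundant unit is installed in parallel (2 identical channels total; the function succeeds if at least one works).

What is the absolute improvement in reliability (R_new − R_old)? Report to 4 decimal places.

R_before = 0.939
R_after = 1 − (1 − 0.939)^2 = 0.9963
ΔR = 0.9963 − 0.939 = 0.0573

0.0573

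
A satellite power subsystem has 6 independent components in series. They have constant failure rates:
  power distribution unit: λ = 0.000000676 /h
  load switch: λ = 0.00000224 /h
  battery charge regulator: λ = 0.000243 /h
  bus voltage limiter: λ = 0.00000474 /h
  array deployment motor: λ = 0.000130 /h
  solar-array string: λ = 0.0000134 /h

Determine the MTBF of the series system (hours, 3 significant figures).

2540

Series of exponential components: λ_sys = Σ λ_i
λ_sys = 0.000000676 + 0.00000224 + 0.000243 + 0.00000474 + 0.000130 + 0.0000134 = 3.9406e-04 /h
MTBF = 1 / λ_sys = 2540 h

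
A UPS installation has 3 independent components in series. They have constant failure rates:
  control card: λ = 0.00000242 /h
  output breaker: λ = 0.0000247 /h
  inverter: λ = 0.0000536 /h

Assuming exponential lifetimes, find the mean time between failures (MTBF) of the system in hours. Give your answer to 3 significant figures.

Series of exponential components: λ_sys = Σ λ_i
λ_sys = 0.00000242 + 0.0000247 + 0.0000536 = 8.0720e-05 /h
MTBF = 1 / λ_sys = 12400 h

12400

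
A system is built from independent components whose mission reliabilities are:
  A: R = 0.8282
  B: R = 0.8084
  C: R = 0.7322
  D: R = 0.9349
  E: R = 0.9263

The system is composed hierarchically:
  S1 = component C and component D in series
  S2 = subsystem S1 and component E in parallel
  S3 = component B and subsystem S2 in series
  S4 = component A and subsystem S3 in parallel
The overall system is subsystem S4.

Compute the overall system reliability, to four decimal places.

0.9639

Series (C and D): 0.732200 × 0.934900 = 0.684534
Parallel ([0.684534] and E): 1 − (1 − 0.684534)(1 − 0.926300) = 0.976750
Series (B and [0.976750]): 0.808400 × 0.976750 = 0.789605
Parallel (A and [0.789605]): 1 − (1 − 0.828200)(1 − 0.789605) = 0.9639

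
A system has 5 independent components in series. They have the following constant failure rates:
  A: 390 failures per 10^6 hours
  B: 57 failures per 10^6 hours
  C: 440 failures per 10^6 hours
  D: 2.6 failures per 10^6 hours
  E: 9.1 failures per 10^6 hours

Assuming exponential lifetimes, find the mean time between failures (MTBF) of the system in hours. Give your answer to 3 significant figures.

Series of exponential components: λ_sys = Σ λ_i
λ_sys = 0.00039 + 0.000057 + 0.00044 + 0.0000026 + 0.0000091 = 8.9870e-04 /h
MTBF = 1 / λ_sys = 1110 h

1110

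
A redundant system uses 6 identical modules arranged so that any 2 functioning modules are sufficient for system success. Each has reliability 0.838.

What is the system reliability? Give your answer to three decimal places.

R = Σ_{i=2}^{6} C(6,i) p^i (1−p)^{6−i} with p = 0.838
C(6,2)·0.838^2·0.162^4 = 0.00726
C(6,3)·0.838^3·0.162^3 = 0.05004
C(6,4)·0.838^4·0.162^2 = 0.19413
C(6,5)·0.838^5·0.162^1 = 0.40169
C(6,6)·0.838^6·0.162^0 = 0.34631
Sum = 0.999

0.999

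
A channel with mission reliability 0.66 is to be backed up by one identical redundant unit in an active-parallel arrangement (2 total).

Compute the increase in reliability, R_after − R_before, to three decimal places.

0.224

R_before = 0.66
R_after = 1 − (1 − 0.66)^2 = 0.884
ΔR = 0.884 − 0.66 = 0.224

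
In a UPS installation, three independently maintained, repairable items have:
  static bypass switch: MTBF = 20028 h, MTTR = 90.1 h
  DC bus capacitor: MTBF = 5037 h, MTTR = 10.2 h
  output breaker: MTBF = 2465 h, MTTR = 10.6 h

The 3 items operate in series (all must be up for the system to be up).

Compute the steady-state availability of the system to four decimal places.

0.9893

A(static bypass switch) = MTBF/(MTBF+MTTR) = 20028/(20028+90.1) = 0.995521
A(DC bus capacitor) = MTBF/(MTBF+MTTR) = 5037/(5037+10.2) = 0.997979
A(output breaker) = MTBF/(MTBF+MTTR) = 2465/(2465+10.6) = 0.995718
Series availability: 0.995521 × 0.997979 × 0.995718 = 0.9893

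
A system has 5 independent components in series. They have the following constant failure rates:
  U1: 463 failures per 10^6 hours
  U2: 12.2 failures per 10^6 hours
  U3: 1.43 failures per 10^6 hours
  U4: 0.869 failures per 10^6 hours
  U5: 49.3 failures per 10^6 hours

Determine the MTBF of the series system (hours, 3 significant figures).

1900

Series of exponential components: λ_sys = Σ λ_i
λ_sys = 0.000463 + 0.0000122 + 0.00000143 + 0.000000869 + 0.0000493 = 5.2680e-04 /h
MTBF = 1 / λ_sys = 1900 h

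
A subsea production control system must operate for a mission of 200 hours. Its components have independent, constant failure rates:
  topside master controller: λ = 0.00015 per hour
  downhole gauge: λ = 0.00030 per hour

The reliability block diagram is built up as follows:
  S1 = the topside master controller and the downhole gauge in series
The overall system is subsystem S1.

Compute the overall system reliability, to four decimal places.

R(topside master controller) = exp(−0.00015 × 200) = 0.970446
R(downhole gauge) = exp(−0.00030 × 200) = 0.941765
Series (topside master controller and downhole gauge): 0.970446 × 0.941765 = 0.9139

0.9139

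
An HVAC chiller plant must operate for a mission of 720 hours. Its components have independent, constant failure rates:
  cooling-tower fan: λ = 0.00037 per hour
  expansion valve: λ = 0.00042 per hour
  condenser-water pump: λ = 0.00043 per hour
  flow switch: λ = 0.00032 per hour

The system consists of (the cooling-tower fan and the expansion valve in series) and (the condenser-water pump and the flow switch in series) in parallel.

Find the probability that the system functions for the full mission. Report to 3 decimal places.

0.819

R(cooling-tower fan) = exp(−0.00037 × 720) = 0.76613
R(expansion valve) = exp(−0.00042 × 720) = 0.73904
R(condenser-water pump) = exp(−0.00043 × 720) = 0.73374
R(flow switch) = exp(−0.00032 × 720) = 0.79422
Series (cooling-tower fan and expansion valve): 0.76613 × 0.73904 = 0.56620
Series (condenser-water pump and flow switch): 0.73374 × 0.79422 = 0.58275
Parallel ([0.56620] and [0.58275]): 1 − (1 − 0.56620)(1 − 0.58275) = 0.819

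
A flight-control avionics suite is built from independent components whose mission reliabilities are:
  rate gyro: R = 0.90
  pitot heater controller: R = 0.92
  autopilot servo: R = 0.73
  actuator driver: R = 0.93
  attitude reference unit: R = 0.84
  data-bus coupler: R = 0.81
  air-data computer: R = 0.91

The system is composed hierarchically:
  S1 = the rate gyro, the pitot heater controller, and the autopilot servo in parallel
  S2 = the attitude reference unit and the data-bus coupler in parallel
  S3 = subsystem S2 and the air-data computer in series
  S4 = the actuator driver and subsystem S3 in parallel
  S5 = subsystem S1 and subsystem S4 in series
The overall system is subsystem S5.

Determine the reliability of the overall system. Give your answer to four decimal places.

Parallel (rate gyro, pitot heater controller, and autopilot servo): 1 − (1 − 0.900000)(1 − 0.920000)(1 − 0.730000) = 0.997840
Parallel (attitude reference unit and data-bus coupler): 1 − (1 − 0.840000)(1 − 0.810000) = 0.969600
Series ([0.969600] and air-data computer): 0.969600 × 0.910000 = 0.882336
Parallel (actuator driver and [0.882336]): 1 − (1 − 0.930000)(1 − 0.882336) = 0.991764
Series ([0.997840] and [0.991764]): 0.997840 × 0.991764 = 0.9896

0.9896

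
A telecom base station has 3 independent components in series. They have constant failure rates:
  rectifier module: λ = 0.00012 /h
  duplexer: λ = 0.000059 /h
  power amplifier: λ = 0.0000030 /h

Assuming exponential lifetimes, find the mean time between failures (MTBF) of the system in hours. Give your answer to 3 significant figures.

5490

Series of exponential components: λ_sys = Σ λ_i
λ_sys = 0.00012 + 0.000059 + 0.0000030 = 1.8200e-04 /h
MTBF = 1 / λ_sys = 5490 h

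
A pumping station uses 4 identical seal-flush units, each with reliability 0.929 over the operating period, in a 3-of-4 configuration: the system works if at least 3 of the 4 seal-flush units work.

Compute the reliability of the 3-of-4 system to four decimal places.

R = Σ_{i=3}^{4} C(4,i) p^i (1−p)^{4−i} with p = 0.929
C(4,3)·0.929^3·0.071^1 = 0.227701
C(4,4)·0.929^4·0.071^0 = 0.744840
Sum = 0.9725

0.9725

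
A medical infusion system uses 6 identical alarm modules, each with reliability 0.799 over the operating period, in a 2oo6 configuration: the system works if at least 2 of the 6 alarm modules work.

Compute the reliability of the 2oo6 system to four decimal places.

0.9984

R = Σ_{i=2}^{6} C(6,i) p^i (1−p)^{6−i} with p = 0.799
C(6,2)·0.799^2·0.201^4 = 0.015630
C(6,3)·0.799^3·0.201^3 = 0.082844
C(6,4)·0.799^4·0.201^2 = 0.246985
C(6,5)·0.799^5·0.201^1 = 0.392718
C(6,6)·0.799^6·0.201^0 = 0.260184
Sum = 0.9984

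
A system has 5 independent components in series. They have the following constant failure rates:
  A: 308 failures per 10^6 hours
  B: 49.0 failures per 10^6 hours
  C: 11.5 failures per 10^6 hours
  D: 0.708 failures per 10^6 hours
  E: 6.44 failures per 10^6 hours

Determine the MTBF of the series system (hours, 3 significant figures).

Series of exponential components: λ_sys = Σ λ_i
λ_sys = 0.000308 + 0.0000490 + 0.0000115 + 0.000000708 + 0.00000644 = 3.7565e-04 /h
MTBF = 1 / λ_sys = 2660 h

2660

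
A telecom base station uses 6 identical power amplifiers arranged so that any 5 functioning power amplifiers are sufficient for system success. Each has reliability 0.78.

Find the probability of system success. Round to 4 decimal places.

0.6063

R = Σ_{i=5}^{6} C(6,i) p^i (1−p)^{6−i} with p = 0.78
C(6,5)·0.78^5·0.22^1 = 0.381107
C(6,6)·0.78^6·0.22^0 = 0.225200
Sum = 0.6063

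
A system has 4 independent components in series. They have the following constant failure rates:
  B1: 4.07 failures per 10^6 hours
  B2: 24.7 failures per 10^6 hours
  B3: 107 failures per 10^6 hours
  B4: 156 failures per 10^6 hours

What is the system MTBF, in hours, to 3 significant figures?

3430

Series of exponential components: λ_sys = Σ λ_i
λ_sys = 0.00000407 + 0.0000247 + 0.000107 + 0.000156 = 2.9177e-04 /h
MTBF = 1 / λ_sys = 3430 h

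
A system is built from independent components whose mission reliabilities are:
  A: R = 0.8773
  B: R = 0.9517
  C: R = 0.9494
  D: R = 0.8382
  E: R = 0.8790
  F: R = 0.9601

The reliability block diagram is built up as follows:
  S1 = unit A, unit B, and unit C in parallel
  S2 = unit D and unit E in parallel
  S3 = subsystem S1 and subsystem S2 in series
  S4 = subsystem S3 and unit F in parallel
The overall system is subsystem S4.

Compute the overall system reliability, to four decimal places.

Parallel (A, B, and C): 1 − (1 − 0.877300)(1 − 0.951700)(1 − 0.949400) = 0.999700
Parallel (D and E): 1 − (1 − 0.838200)(1 − 0.879000) = 0.980422
Series ([0.999700] and [0.980422]): 0.999700 × 0.980422 = 0.980128
Parallel ([0.980128] and F): 1 − (1 − 0.980128)(1 − 0.960100) = 0.9992

0.9992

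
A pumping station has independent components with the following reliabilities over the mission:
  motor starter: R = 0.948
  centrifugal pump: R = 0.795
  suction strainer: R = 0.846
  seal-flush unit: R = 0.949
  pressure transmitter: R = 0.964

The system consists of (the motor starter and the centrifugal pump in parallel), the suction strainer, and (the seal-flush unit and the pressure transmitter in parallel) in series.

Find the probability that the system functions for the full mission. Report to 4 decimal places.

0.8354

Parallel (motor starter and centrifugal pump): 1 − (1 − 0.948000)(1 − 0.795000) = 0.989340
Parallel (seal-flush unit and pressure transmitter): 1 − (1 − 0.949000)(1 − 0.964000) = 0.998164
Series ([0.989340], suction strainer, and [0.998164]): 0.989340 × 0.846000 × 0.998164 = 0.8354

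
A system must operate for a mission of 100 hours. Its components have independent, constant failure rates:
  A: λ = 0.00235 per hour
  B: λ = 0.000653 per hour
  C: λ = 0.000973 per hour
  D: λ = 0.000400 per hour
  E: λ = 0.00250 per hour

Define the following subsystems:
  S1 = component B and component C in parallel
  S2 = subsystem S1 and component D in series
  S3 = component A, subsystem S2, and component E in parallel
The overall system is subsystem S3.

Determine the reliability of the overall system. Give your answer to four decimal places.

0.9979

R(A) = exp(−0.00235 × 100) = 0.790571
R(B) = exp(−0.000653 × 100) = 0.936786
R(C) = exp(−0.000973 × 100) = 0.907284
R(D) = exp(−0.000400 × 100) = 0.960789
R(E) = exp(−0.00250 × 100) = 0.778801
Parallel (B and C): 1 − (1 − 0.936786)(1 − 0.907284) = 0.994139
Series ([0.994139] and D): 0.994139 × 0.960789 = 0.955158
Parallel (A, [0.955158], and E): 1 − (1 − 0.790571)(1 − 0.955158)(1 − 0.778801) = 0.9979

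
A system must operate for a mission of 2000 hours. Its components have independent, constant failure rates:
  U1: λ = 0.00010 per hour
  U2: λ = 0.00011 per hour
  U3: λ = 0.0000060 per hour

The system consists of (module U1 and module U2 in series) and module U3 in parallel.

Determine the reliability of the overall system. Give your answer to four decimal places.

R(U1) = exp(−0.00010 × 2000) = 0.818731
R(U2) = exp(−0.00011 × 2000) = 0.802519
R(U3) = exp(−0.0000060 × 2000) = 0.988072
Series (U1 and U2): 0.818731 × 0.802519 = 0.657047
Parallel ([0.657047] and U3): 1 − (1 − 0.657047)(1 − 0.988072) = 0.9959

0.9959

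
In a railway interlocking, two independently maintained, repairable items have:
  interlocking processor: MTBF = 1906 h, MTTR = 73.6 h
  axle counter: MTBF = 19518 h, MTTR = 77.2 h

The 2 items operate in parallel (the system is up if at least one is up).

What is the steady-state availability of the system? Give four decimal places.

0.9999

A(interlocking processor) = MTBF/(MTBF+MTTR) = 1906/(1906+73.6) = 0.962821
A(axle counter) = MTBF/(MTBF+MTTR) = 19518/(19518+77.2) = 0.996060
Parallel availability: 1 − (1 − 0.962821)(1 − 0.996060) = 0.9999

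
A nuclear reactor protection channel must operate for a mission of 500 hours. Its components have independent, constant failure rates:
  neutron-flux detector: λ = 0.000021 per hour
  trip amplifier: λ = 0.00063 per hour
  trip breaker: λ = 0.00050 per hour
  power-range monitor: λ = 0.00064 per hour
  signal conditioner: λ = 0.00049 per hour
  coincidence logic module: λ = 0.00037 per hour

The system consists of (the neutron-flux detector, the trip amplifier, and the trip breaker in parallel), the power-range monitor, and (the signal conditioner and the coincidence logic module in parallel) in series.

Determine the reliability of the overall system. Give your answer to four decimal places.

0.6991

R(neutron-flux detector) = exp(−0.000021 × 500) = 0.989555
R(trip amplifier) = exp(−0.00063 × 500) = 0.729789
R(trip breaker) = exp(−0.00050 × 500) = 0.778801
R(power-range monitor) = exp(−0.00064 × 500) = 0.726149
R(signal conditioner) = exp(−0.00049 × 500) = 0.782705
R(coincidence logic module) = exp(−0.00037 × 500) = 0.831104
Parallel (neutron-flux detector, trip amplifier, and trip breaker): 1 − (1 − 0.989555)(1 − 0.729789)(1 − 0.778801) = 0.999376
Parallel (signal conditioner and coincidence logic module): 1 − (1 − 0.782705)(1 − 0.831104) = 0.963300
Series ([0.999376], power-range monitor, and [0.963300]): 0.999376 × 0.726149 × 0.963300 = 0.6991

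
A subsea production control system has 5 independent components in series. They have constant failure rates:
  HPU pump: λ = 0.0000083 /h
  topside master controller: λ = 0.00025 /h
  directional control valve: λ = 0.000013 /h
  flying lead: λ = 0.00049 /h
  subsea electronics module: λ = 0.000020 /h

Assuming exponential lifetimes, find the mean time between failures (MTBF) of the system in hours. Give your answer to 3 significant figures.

Series of exponential components: λ_sys = Σ λ_i
λ_sys = 0.0000083 + 0.00025 + 0.000013 + 0.00049 + 0.000020 = 7.8130e-04 /h
MTBF = 1 / λ_sys = 1280 h

1280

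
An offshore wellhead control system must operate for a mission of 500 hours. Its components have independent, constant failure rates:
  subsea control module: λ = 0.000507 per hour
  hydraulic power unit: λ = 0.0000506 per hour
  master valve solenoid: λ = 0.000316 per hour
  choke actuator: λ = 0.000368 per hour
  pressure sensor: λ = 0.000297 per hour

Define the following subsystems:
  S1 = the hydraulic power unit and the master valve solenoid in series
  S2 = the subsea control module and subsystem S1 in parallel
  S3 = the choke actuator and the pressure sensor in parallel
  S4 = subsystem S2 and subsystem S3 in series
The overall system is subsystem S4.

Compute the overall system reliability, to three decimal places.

R(subsea control module) = exp(−0.000507 × 500) = 0.77608
R(hydraulic power unit) = exp(−0.0000506 × 500) = 0.97502
R(master valve solenoid) = exp(−0.000316 × 500) = 0.85385
R(choke actuator) = exp(−0.000368 × 500) = 0.83194
R(pressure sensor) = exp(−0.000297 × 500) = 0.86200
Series (hydraulic power unit and master valve solenoid): 0.97502 × 0.85385 = 0.83252
Parallel (subsea control module and [0.83252]): 1 − (1 − 0.77608)(1 − 0.83252) = 0.96250
Parallel (choke actuator and pressure sensor): 1 − (1 − 0.83194)(1 − 0.86200) = 0.97681
Series ([0.96250] and [0.97681]): 0.96250 × 0.97681 = 0.940

0.940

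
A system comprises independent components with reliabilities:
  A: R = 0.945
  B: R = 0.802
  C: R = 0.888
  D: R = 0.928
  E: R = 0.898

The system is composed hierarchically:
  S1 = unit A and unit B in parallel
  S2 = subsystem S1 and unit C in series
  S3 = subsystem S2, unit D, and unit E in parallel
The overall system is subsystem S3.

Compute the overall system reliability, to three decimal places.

0.999

Parallel (A and B): 1 − (1 − 0.94500)(1 − 0.80200) = 0.98911
Series ([0.98911] and C): 0.98911 × 0.88800 = 0.87833
Parallel ([0.87833], D, and E): 1 − (1 − 0.87833)(1 − 0.92800)(1 − 0.89800) = 0.999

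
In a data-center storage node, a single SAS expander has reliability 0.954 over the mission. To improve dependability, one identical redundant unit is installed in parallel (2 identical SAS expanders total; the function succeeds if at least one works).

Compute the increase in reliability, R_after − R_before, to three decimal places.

0.044

R_before = 0.954
R_after = 1 − (1 − 0.954)^2 = 0.998
ΔR = 0.998 − 0.954 = 0.044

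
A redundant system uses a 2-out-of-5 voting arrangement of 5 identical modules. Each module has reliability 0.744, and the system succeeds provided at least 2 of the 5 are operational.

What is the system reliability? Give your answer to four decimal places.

R = Σ_{i=2}^{5} C(5,i) p^i (1−p)^{5−i} with p = 0.744
C(5,2)·0.744^2·0.256^3 = 0.092868
C(5,3)·0.744^3·0.256^2 = 0.269897
C(5,4)·0.744^4·0.256^1 = 0.392195
C(5,5)·0.744^5·0.256^0 = 0.227963
Sum = 0.9829

0.9829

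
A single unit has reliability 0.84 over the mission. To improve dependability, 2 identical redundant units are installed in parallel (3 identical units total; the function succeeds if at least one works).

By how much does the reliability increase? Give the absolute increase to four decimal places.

0.1559

R_before = 0.84
R_after = 1 − (1 − 0.84)^3 = 0.9959
ΔR = 0.9959 − 0.84 = 0.1559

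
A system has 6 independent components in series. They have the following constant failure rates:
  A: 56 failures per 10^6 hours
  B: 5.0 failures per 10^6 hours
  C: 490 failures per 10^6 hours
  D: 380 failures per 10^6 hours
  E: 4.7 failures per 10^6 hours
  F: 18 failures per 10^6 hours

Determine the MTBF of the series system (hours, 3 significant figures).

1050

Series of exponential components: λ_sys = Σ λ_i
λ_sys = 0.000056 + 0.0000050 + 0.00049 + 0.00038 + 0.0000047 + 0.000018 = 9.5370e-04 /h
MTBF = 1 / λ_sys = 1050 h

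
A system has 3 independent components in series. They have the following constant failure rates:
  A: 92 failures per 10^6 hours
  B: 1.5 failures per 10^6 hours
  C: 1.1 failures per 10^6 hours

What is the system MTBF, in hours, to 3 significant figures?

10600

Series of exponential components: λ_sys = Σ λ_i
λ_sys = 0.000092 + 0.0000015 + 0.0000011 = 9.4600e-05 /h
MTBF = 1 / λ_sys = 10600 h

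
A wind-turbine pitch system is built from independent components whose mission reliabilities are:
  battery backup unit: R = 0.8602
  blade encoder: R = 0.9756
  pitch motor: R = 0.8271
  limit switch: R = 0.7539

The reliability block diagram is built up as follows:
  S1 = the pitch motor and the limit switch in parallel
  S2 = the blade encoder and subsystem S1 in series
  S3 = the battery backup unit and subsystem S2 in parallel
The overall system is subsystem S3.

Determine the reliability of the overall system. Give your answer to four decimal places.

Parallel (pitch motor and limit switch): 1 − (1 − 0.827100)(1 − 0.753900) = 0.957449
Series (blade encoder and [0.957449]): 0.975600 × 0.957449 = 0.934087
Parallel (battery backup unit and [0.934087]): 1 − (1 − 0.860200)(1 − 0.934087) = 0.9908

0.9908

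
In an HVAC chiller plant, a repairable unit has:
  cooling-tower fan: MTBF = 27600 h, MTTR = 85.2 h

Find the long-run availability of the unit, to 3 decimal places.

0.997

A(cooling-tower fan) = MTBF/(MTBF+MTTR) = 27600/(27600+85.2) = 0.997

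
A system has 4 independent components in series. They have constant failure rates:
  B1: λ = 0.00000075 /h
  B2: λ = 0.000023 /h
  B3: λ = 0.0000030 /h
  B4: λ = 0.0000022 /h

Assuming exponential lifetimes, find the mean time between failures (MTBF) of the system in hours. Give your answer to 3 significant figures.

34500

Series of exponential components: λ_sys = Σ λ_i
λ_sys = 0.00000075 + 0.000023 + 0.0000030 + 0.0000022 = 2.8950e-05 /h
MTBF = 1 / λ_sys = 34500 h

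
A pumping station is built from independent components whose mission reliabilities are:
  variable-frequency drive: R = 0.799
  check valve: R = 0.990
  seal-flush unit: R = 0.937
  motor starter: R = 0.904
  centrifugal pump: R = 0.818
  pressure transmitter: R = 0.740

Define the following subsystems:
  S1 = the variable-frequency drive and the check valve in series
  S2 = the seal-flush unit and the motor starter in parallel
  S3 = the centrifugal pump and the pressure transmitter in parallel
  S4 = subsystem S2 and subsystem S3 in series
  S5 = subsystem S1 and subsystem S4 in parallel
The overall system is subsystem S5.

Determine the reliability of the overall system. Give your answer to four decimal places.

Series (variable-frequency drive and check valve): 0.799000 × 0.990000 = 0.791010
Parallel (seal-flush unit and motor starter): 1 − (1 − 0.937000)(1 − 0.904000) = 0.993952
Parallel (centrifugal pump and pressure transmitter): 1 − (1 − 0.818000)(1 − 0.740000) = 0.952680
Series ([0.993952] and [0.952680]): 0.993952 × 0.952680 = 0.946918
Parallel ([0.791010] and [0.946918]): 1 − (1 − 0.791010)(1 − 0.946918) = 0.9889

0.9889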